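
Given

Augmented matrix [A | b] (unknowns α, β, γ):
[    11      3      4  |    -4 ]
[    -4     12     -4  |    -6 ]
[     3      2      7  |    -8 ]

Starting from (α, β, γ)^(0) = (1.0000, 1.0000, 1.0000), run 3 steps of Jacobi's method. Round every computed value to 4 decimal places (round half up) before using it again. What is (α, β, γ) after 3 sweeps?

(0.3095, -0.6652, -0.8420)

Iteration 1:
  α = (-4 - (3)·1.0000 - (4)·1.0000) / (11) = -1.0000
  β = (-6 - (-4)·1.0000 - (-4)·1.0000) / (12) = 0.1667
  γ = (-8 - (3)·1.0000 - (2)·1.0000) / (7) = -1.8571
Iteration 2:
  α = (-4 - (3)·0.1667 - (4)·-1.8571) / (11) = 0.2662
  β = (-6 - (-4)·-1.0000 - (-4)·-1.8571) / (12) = -1.4524
  γ = (-8 - (3)·-1.0000 - (2)·0.1667) / (7) = -0.7619
Iteration 3:
  α = (-4 - (3)·-1.4524 - (4)·-0.7619) / (11) = 0.3095
  β = (-6 - (-4)·0.2662 - (-4)·-0.7619) / (12) = -0.6652
  γ = (-8 - (3)·0.2662 - (2)·-1.4524) / (7) = -0.8420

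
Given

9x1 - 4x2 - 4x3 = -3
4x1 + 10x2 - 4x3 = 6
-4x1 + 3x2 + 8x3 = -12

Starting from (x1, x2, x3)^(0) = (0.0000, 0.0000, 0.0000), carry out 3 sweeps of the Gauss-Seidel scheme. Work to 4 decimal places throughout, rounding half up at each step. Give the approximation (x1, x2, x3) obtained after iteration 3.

Iteration 1:
  x1 = (-3 - (-4)·0.0000 - (-4)·0.0000) / (9) = -0.3333
  x2 = (6 - (4)·-0.3333 - (-4)·0.0000) / (10) = 0.7333
  x3 = (-12 - (-4)·-0.3333 - (3)·0.7333) / (8) = -1.9416
Iteration 2:
  x1 = (-3 - (-4)·0.7333 - (-4)·-1.9416) / (9) = -0.8704
  x2 = (6 - (4)·-0.8704 - (-4)·-1.9416) / (10) = 0.1715
  x3 = (-12 - (-4)·-0.8704 - (3)·0.1715) / (8) = -1.9995
Iteration 3:
  x1 = (-3 - (-4)·0.1715 - (-4)·-1.9995) / (9) = -1.1458
  x2 = (6 - (4)·-1.1458 - (-4)·-1.9995) / (10) = 0.2585
  x3 = (-12 - (-4)·-1.1458 - (3)·0.2585) / (8) = -2.1698

(-1.1458, 0.2585, -2.1698)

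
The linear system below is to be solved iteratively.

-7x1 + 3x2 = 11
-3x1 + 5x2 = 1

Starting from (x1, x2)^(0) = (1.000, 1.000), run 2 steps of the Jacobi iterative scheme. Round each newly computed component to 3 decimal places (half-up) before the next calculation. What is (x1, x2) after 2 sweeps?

Iteration 1:
  x1 = (11 - (3)·1.000) / (-7) = -1.143
  x2 = (1 - (-3)·1.000) / (5) = 0.800
Iteration 2:
  x1 = (11 - (3)·0.800) / (-7) = -1.229
  x2 = (1 - (-3)·-1.143) / (5) = -0.486

(-1.229, -0.486)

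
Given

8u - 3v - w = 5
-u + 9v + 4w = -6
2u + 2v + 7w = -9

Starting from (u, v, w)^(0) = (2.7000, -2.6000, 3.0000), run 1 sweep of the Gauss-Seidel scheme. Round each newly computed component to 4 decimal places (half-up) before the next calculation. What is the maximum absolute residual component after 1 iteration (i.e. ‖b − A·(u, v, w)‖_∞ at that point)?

14.8886

Iteration 1:
  u = (5 - (-3)·-2.6000 - (-1)·3.0000) / (8) = 0.0250
  v = (-6 - (-1)·0.0250 - (4)·3.0000) / (9) = -1.9972
  w = (-9 - (2)·0.0250 - (2)·-1.9972) / (7) = -0.7222
Residual b − A·x = (-1.9138, 14.8886, -0.0002); ∞-norm = 14.8886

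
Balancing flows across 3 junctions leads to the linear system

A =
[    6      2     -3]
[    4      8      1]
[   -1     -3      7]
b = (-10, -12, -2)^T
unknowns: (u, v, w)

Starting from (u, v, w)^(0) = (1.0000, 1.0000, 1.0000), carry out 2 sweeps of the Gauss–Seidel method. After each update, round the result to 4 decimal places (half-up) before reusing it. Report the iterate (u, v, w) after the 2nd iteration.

Iteration 1:
  u = (-10 - (2)·1.0000 - (-3)·1.0000) / (6) = -1.5000
  v = (-12 - (4)·-1.5000 - (1)·1.0000) / (8) = -0.8750
  w = (-2 - (-1)·-1.5000 - (-3)·-0.8750) / (7) = -0.8750
Iteration 2:
  u = (-10 - (2)·-0.8750 - (-3)·-0.8750) / (6) = -1.8125
  v = (-12 - (4)·-1.8125 - (1)·-0.8750) / (8) = -0.4844
  w = (-2 - (-1)·-1.8125 - (-3)·-0.4844) / (7) = -0.7522

(-1.8125, -0.4844, -0.7522)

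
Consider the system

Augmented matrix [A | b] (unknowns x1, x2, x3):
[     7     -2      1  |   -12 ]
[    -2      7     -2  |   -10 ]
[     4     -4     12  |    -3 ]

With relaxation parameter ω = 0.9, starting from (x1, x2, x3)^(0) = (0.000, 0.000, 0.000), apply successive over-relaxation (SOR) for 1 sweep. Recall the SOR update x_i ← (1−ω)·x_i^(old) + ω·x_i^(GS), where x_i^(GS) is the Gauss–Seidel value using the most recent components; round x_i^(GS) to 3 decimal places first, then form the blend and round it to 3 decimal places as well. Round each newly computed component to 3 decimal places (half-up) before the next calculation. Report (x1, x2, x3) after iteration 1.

Iteration 1:
  x1: GS value = (-12 - (-2)·0.000 - (1)·0.000) / (7) = -1.714;  x1 ← (1−ω)·0.000 + ω·-1.714 = -1.543
  x2: GS value = (-10 - (-2)·-1.543 - (-2)·0.000) / (7) = -1.869;  x2 ← (1−ω)·0.000 + ω·-1.869 = -1.682
  x3: GS value = (-3 - (4)·-1.543 - (-4)·-1.682) / (12) = -0.296;  x3 ← (1−ω)·0.000 + ω·-0.296 = -0.266

(-1.543, -1.682, -0.266)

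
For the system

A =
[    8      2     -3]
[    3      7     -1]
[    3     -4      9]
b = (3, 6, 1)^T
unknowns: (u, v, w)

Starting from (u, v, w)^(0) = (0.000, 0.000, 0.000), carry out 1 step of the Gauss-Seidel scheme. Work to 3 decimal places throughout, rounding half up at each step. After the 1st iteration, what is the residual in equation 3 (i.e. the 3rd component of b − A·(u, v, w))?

0.004

Iteration 1:
  u = (3 - (2)·0.000 - (-3)·0.000) / (8) = 0.375
  v = (6 - (3)·0.375 - (-1)·0.000) / (7) = 0.696
  w = (1 - (3)·0.375 - (-4)·0.696) / (9) = 0.295
Residual b − A·x = (-0.507, 0.298, 0.004)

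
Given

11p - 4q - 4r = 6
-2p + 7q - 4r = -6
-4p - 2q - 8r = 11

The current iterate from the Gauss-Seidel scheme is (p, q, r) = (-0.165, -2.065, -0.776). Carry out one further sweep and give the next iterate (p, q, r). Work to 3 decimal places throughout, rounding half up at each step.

(-0.488, -1.440, -0.771)

One sweep:
  p = (6 - (-4)·-2.065 - (-4)·-0.776) / (11) = -0.488
  q = (-6 - (-2)·-0.488 - (-4)·-0.776) / (7) = -1.440
  r = (11 - (-4)·-0.488 - (-2)·-1.440) / (-8) = -0.771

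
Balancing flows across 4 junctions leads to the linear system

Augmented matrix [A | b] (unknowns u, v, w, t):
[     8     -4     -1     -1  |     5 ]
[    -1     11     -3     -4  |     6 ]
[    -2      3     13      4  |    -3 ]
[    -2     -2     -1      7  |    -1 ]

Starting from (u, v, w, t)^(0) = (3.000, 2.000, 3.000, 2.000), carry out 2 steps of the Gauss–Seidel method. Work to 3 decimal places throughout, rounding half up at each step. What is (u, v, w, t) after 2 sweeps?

(1.770, 0.792, -0.452, 0.525)

Iteration 1:
  u = (5 - (-4)·2.000 - (-1)·3.000 - (-1)·2.000) / (8) = 2.250
  v = (6 - (-1)·2.250 - (-3)·3.000 - (-4)·2.000) / (11) = 2.295
  w = (-3 - (-2)·2.250 - (3)·2.295 - (4)·2.000) / (13) = -1.030
  t = (-1 - (-2)·2.250 - (-2)·2.295 - (-1)·-1.030) / (7) = 1.009
Iteration 2:
  u = (5 - (-4)·2.295 - (-1)·-1.030 - (-1)·1.009) / (8) = 1.770
  v = (6 - (-1)·1.770 - (-3)·-1.030 - (-4)·1.009) / (11) = 0.792
  w = (-3 - (-2)·1.770 - (3)·0.792 - (4)·1.009) / (13) = -0.452
  t = (-1 - (-2)·1.770 - (-2)·0.792 - (-1)·-0.452) / (7) = 0.525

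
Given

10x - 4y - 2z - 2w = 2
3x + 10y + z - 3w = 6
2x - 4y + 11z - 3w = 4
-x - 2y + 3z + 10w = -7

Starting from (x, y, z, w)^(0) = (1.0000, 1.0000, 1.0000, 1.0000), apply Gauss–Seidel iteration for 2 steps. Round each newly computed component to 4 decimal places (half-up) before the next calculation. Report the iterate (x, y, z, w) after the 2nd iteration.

(0.3891, 0.2124, 0.1817, -0.6731)

Iteration 1:
  x = (2 - (-4)·1.0000 - (-2)·1.0000 - (-2)·1.0000) / (10) = 1.0000
  y = (6 - (3)·1.0000 - (1)·1.0000 - (-3)·1.0000) / (10) = 0.5000
  z = (4 - (2)·1.0000 - (-4)·0.5000 - (-3)·1.0000) / (11) = 0.6364
  w = (-7 - (-1)·1.0000 - (-2)·0.5000 - (3)·0.6364) / (10) = -0.6909
Iteration 2:
  x = (2 - (-4)·0.5000 - (-2)·0.6364 - (-2)·-0.6909) / (10) = 0.3891
  y = (6 - (3)·0.3891 - (1)·0.6364 - (-3)·-0.6909) / (10) = 0.2124
  z = (4 - (2)·0.3891 - (-4)·0.2124 - (-3)·-0.6909) / (11) = 0.1817
  w = (-7 - (-1)·0.3891 - (-2)·0.2124 - (3)·0.1817) / (10) = -0.6731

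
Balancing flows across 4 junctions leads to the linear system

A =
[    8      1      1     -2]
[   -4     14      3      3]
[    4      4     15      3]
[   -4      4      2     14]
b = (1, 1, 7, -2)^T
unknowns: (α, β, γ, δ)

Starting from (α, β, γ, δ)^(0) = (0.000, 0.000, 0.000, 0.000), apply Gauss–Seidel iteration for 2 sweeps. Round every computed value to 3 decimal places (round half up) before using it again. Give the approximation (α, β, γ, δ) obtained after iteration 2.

(0.012, 0.030, 0.495, -0.219)

Iteration 1:
  α = (1 - (1)·0.000 - (1)·0.000 - (-2)·0.000) / (8) = 0.125
  β = (1 - (-4)·0.125 - (3)·0.000 - (3)·0.000) / (14) = 0.107
  γ = (7 - (4)·0.125 - (4)·0.107 - (3)·0.000) / (15) = 0.405
  δ = (-2 - (-4)·0.125 - (4)·0.107 - (2)·0.405) / (14) = -0.196
Iteration 2:
  α = (1 - (1)·0.107 - (1)·0.405 - (-2)·-0.196) / (8) = 0.012
  β = (1 - (-4)·0.012 - (3)·0.405 - (3)·-0.196) / (14) = 0.030
  γ = (7 - (4)·0.012 - (4)·0.030 - (3)·-0.196) / (15) = 0.495
  δ = (-2 - (-4)·0.012 - (4)·0.030 - (2)·0.495) / (14) = -0.219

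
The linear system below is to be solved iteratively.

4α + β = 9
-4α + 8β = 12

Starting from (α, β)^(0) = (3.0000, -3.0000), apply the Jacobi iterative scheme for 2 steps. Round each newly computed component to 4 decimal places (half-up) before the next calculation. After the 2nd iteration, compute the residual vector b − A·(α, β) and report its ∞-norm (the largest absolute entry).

Iteration 1:
  α = (9 - (1)·-3.0000) / (4) = 3.0000
  β = (12 - (-4)·3.0000) / (8) = 3.0000
Iteration 2:
  α = (9 - (1)·3.0000) / (4) = 1.5000
  β = (12 - (-4)·3.0000) / (8) = 3.0000
Residual b − A·x = (0.0000, -6.0000); ∞-norm = 6.0000

6.0000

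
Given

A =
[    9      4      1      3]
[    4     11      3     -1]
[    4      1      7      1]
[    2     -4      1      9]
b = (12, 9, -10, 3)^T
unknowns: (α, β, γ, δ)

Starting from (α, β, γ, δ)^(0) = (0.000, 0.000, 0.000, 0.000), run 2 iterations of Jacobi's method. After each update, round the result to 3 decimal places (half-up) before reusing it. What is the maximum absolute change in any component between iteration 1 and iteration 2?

Iteration 1:
  α = (12 - (4)·0.000 - (1)·0.000 - (3)·0.000) / (9) = 1.333
  β = (9 - (4)·0.000 - (3)·0.000 - (-1)·0.000) / (11) = 0.818
  γ = (-10 - (4)·0.000 - (1)·0.000 - (1)·0.000) / (7) = -1.429
  δ = (3 - (2)·0.000 - (-4)·0.000 - (1)·0.000) / (9) = 0.333
Iteration 2:
  α = (12 - (4)·0.818 - (1)·-1.429 - (3)·0.333) / (9) = 1.018
  β = (9 - (4)·1.333 - (3)·-1.429 - (-1)·0.333) / (11) = 0.753
  γ = (-10 - (4)·1.333 - (1)·0.818 - (1)·0.333) / (7) = -2.355
  δ = (3 - (2)·1.333 - (-4)·0.818 - (1)·-1.429) / (9) = 0.559
Change: (-0.315, -0.065, -0.926, 0.226) → max |·| = 0.926

0.926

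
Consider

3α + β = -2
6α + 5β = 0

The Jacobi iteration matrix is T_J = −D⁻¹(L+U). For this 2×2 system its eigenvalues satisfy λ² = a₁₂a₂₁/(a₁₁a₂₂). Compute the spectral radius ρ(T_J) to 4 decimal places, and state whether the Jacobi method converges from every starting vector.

0.6325

a₁₂a₂₁/(a₁₁a₂₂) = (1)·(6) / ((3)·(5)) = 0.400000
ρ = √|0.400000| = √0.400000 = 0.6325
ρ < 1, so Jacobi converges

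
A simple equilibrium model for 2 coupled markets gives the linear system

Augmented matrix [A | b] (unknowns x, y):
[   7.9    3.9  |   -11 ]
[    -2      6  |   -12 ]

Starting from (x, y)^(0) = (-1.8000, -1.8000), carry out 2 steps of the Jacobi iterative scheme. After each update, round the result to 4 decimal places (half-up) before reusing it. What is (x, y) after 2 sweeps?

Iteration 1:
  x = (-11 - (3.9)·-1.8000) / (7.9) = -0.5038
  y = (-12 - (-2)·-1.8000) / (6) = -2.6000
Iteration 2:
  x = (-11 - (3.9)·-2.6000) / (7.9) = -0.1089
  y = (-12 - (-2)·-0.5038) / (6) = -2.1679

(-0.1089, -2.1679)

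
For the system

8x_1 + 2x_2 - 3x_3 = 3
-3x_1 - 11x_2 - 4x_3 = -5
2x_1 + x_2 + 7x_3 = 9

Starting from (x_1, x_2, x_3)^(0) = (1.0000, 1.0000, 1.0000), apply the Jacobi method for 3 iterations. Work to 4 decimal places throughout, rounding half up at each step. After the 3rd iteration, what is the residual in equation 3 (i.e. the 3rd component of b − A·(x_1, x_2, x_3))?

0.0398

Iteration 1:
  x_1 = (3 - (2)·1.0000 - (-3)·1.0000) / (8) = 0.5000
  x_2 = (-5 - (-3)·1.0000 - (-4)·1.0000) / (-11) = -0.1818
  x_3 = (9 - (2)·1.0000 - (1)·1.0000) / (7) = 0.8571
Iteration 2:
  x_1 = (3 - (2)·-0.1818 - (-3)·0.8571) / (8) = 0.7419
  x_2 = (-5 - (-3)·0.5000 - (-4)·0.8571) / (-11) = 0.0065
  x_3 = (9 - (2)·0.5000 - (1)·-0.1818) / (7) = 1.1688
Iteration 3:
  x_1 = (3 - (2)·0.0065 - (-3)·1.1688) / (8) = 0.8117
  x_2 = (-5 - (-3)·0.7419 - (-4)·1.1688) / (-11) = -0.1728
  x_3 = (9 - (2)·0.7419 - (1)·0.0065) / (7) = 1.0728
Residual b − A·x = (0.0704, -0.1745, 0.0398)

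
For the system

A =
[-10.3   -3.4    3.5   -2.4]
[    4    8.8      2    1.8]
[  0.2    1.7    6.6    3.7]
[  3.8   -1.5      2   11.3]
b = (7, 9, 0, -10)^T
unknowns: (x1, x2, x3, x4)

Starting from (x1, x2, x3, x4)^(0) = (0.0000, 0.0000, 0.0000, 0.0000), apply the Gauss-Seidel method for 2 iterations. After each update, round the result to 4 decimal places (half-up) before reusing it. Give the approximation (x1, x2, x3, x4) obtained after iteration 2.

Iteration 1:
  x1 = (7 - (-3.4)·0.0000 - (3.5)·0.0000 - (-2.4)·0.0000) / (-10.3) = -0.6796
  x2 = (9 - (4)·-0.6796 - (2)·0.0000 - (1.8)·0.0000) / (8.8) = 1.3316
  x3 = (0 - (0.2)·-0.6796 - (1.7)·1.3316 - (3.7)·0.0000) / (6.6) = -0.3224
  x4 = (-10 - (3.8)·-0.6796 - (-1.5)·1.3316 - (2)·-0.3224) / (11.3) = -0.4226
Iteration 2:
  x1 = (7 - (-3.4)·1.3316 - (3.5)·-0.3224 - (-2.4)·-0.4226) / (-10.3) = -1.1303
  x2 = (9 - (4)·-1.1303 - (2)·-0.3224 - (1.8)·-0.4226) / (8.8) = 1.6962
  x3 = (0 - (0.2)·-1.1303 - (1.7)·1.6962 - (3.7)·-0.4226) / (6.6) = -0.1657
  x4 = (-10 - (3.8)·-1.1303 - (-1.5)·1.6962 - (2)·-0.1657) / (11.3) = -0.2504

(-1.1303, 1.6962, -0.1657, -0.2504)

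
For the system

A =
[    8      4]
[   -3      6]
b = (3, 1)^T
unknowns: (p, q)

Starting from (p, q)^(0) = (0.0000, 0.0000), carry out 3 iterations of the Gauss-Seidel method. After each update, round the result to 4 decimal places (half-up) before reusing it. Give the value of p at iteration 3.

Iteration 1:
  p = (3 - (4)·0.0000) / (8) = 0.3750
  q = (1 - (-3)·0.3750) / (6) = 0.3542
Iteration 2:
  p = (3 - (4)·0.3542) / (8) = 0.1979
  q = (1 - (-3)·0.1979) / (6) = 0.2656
Iteration 3:
  p = (3 - (4)·0.2656) / (8) = 0.2422
  q = (1 - (-3)·0.2422) / (6) = 0.2878

0.2422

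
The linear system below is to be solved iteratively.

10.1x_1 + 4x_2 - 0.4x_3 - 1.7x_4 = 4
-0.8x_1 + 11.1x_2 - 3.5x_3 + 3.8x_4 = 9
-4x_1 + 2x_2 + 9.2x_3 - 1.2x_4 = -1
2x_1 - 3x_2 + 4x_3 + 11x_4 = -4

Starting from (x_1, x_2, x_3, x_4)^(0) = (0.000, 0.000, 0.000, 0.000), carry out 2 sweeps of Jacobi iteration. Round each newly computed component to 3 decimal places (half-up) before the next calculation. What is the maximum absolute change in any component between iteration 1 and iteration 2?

0.387

Iteration 1:
  x_1 = (4 - (4)·0.000 - (-0.4)·0.000 - (-1.7)·0.000) / (10.1) = 0.396
  x_2 = (9 - (-0.8)·0.000 - (-3.5)·0.000 - (3.8)·0.000) / (11.1) = 0.811
  x_3 = (-1 - (-4)·0.000 - (2)·0.000 - (-1.2)·0.000) / (9.2) = -0.109
  x_4 = (-4 - (2)·0.000 - (-3)·0.000 - (4)·0.000) / (11) = -0.364
Iteration 2:
  x_1 = (4 - (4)·0.811 - (-0.4)·-0.109 - (-1.7)·-0.364) / (10.1) = 0.009
  x_2 = (9 - (-0.8)·0.396 - (-3.5)·-0.109 - (3.8)·-0.364) / (11.1) = 0.930
  x_3 = (-1 - (-4)·0.396 - (2)·0.811 - (-1.2)·-0.364) / (9.2) = -0.160
  x_4 = (-4 - (2)·0.396 - (-3)·0.811 - (4)·-0.109) / (11) = -0.175
Change: (-0.387, 0.119, -0.051, 0.189) → max |·| = 0.387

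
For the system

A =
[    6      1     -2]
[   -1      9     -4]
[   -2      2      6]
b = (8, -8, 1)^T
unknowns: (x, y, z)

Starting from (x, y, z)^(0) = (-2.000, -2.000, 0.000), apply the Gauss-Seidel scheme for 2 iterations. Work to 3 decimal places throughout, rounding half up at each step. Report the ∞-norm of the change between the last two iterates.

0.437

Iteration 1:
  x = (8 - (1)·-2.000 - (-2)·0.000) / (6) = 1.667
  y = (-8 - (-1)·1.667 - (-4)·0.000) / (9) = -0.704
  z = (1 - (-2)·1.667 - (2)·-0.704) / (6) = 0.957
Iteration 2:
  x = (8 - (1)·-0.704 - (-2)·0.957) / (6) = 1.770
  y = (-8 - (-1)·1.770 - (-4)·0.957) / (9) = -0.267
  z = (1 - (-2)·1.770 - (2)·-0.267) / (6) = 0.846
Change: (0.103, 0.437, -0.111) → max |·| = 0.437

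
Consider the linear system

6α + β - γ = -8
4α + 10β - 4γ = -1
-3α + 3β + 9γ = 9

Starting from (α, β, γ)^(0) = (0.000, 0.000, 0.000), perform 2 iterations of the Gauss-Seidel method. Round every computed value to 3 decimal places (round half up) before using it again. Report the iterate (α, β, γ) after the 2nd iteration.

(-1.337, 0.599, 0.355)

Iteration 1:
  α = (-8 - (1)·0.000 - (-1)·0.000) / (6) = -1.333
  β = (-1 - (4)·-1.333 - (-4)·0.000) / (10) = 0.433
  γ = (9 - (-3)·-1.333 - (3)·0.433) / (9) = 0.411
Iteration 2:
  α = (-8 - (1)·0.433 - (-1)·0.411) / (6) = -1.337
  β = (-1 - (4)·-1.337 - (-4)·0.411) / (10) = 0.599
  γ = (9 - (-3)·-1.337 - (3)·0.599) / (9) = 0.355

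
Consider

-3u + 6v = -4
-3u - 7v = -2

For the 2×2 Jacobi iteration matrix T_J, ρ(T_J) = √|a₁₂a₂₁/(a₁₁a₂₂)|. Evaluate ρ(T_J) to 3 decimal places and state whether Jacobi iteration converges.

0.926

a₁₂a₂₁/(a₁₁a₂₂) = (6)·(-3) / ((-3)·(-7)) = -0.857143
ρ = √|-0.857143| = √0.857143 = 0.926
ρ < 1, so Jacobi converges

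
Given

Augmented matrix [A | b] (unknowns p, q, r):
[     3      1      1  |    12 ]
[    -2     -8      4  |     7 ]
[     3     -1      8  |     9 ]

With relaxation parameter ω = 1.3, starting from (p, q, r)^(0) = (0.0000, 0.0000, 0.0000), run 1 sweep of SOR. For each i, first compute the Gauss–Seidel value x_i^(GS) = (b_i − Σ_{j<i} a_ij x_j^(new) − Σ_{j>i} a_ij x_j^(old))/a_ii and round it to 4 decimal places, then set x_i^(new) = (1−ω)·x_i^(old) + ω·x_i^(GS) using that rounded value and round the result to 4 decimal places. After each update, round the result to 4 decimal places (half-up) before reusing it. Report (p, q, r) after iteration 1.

(5.2000, -2.8275, -1.5319)

Iteration 1:
  p: GS value = (12 - (1)·0.0000 - (1)·0.0000) / (3) = 4.0000;  p ← (1−ω)·0.0000 + ω·4.0000 = 5.2000
  q: GS value = (7 - (-2)·5.2000 - (4)·0.0000) / (-8) = -2.1750;  q ← (1−ω)·0.0000 + ω·-2.1750 = -2.8275
  r: GS value = (9 - (3)·5.2000 - (-1)·-2.8275) / (8) = -1.1784;  r ← (1−ω)·0.0000 + ω·-1.1784 = -1.5319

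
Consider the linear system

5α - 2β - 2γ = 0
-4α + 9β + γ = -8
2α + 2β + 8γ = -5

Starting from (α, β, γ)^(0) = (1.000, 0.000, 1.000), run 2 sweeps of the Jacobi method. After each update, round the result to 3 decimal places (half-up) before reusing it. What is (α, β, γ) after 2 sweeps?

(-0.572, -0.614, -0.586)

Iteration 1:
  α = (0 - (-2)·0.000 - (-2)·1.000) / (5) = 0.400
  β = (-8 - (-4)·1.000 - (1)·1.000) / (9) = -0.556
  γ = (-5 - (2)·1.000 - (2)·0.000) / (8) = -0.875
Iteration 2:
  α = (0 - (-2)·-0.556 - (-2)·-0.875) / (5) = -0.572
  β = (-8 - (-4)·0.400 - (1)·-0.875) / (9) = -0.614
  γ = (-5 - (2)·0.400 - (2)·-0.556) / (8) = -0.586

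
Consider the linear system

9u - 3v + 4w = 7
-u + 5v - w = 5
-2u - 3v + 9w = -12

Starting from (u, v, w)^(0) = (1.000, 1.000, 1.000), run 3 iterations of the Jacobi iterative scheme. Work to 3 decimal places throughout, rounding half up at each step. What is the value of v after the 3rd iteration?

Iteration 1:
  u = (7 - (-3)·1.000 - (4)·1.000) / (9) = 0.667
  v = (5 - (-1)·1.000 - (-1)·1.000) / (5) = 1.400
  w = (-12 - (-2)·1.000 - (-3)·1.000) / (9) = -0.778
Iteration 2:
  u = (7 - (-3)·1.400 - (4)·-0.778) / (9) = 1.590
  v = (5 - (-1)·0.667 - (-1)·-0.778) / (5) = 0.978
  w = (-12 - (-2)·0.667 - (-3)·1.400) / (9) = -0.718
Iteration 3:
  u = (7 - (-3)·0.978 - (4)·-0.718) / (9) = 1.423
  v = (5 - (-1)·1.590 - (-1)·-0.718) / (5) = 1.174
  w = (-12 - (-2)·1.590 - (-3)·0.978) / (9) = -0.654

1.174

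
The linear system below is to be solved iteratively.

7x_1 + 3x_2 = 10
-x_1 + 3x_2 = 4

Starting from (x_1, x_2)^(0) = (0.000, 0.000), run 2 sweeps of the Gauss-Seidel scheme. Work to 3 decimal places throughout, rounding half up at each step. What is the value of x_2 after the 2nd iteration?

1.551

Iteration 1:
  x_1 = (10 - (3)·0.000) / (7) = 1.429
  x_2 = (4 - (-1)·1.429) / (3) = 1.810
Iteration 2:
  x_1 = (10 - (3)·1.810) / (7) = 0.653
  x_2 = (4 - (-1)·0.653) / (3) = 1.551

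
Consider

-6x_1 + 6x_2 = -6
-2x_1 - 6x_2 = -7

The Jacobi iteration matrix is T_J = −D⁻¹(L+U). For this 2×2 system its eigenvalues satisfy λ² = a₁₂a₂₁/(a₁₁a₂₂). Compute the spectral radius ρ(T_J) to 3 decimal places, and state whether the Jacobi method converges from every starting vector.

0.577

a₁₂a₂₁/(a₁₁a₂₂) = (6)·(-2) / ((-6)·(-6)) = -0.333333
ρ = √|-0.333333| = √0.333333 = 0.577
ρ < 1, so Jacobi converges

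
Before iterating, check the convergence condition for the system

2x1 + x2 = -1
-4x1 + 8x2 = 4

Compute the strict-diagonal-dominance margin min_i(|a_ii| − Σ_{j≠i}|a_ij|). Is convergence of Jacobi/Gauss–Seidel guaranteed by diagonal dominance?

1

row 1: |2| − (1) = 1
row 2: |8| − (4) = 4
minimum over rows = 1 → strictly diagonally dominant (convergence guaranteed)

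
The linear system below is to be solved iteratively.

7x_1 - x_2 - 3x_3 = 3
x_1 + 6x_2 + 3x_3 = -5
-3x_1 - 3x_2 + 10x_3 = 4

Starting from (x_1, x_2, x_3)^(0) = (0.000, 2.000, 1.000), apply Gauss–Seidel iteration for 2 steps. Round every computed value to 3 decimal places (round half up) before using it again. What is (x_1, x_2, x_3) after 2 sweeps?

(0.333, -1.032, 0.190)

Iteration 1:
  x_1 = (3 - (-1)·2.000 - (-3)·1.000) / (7) = 1.143
  x_2 = (-5 - (1)·1.143 - (3)·1.000) / (6) = -1.524
  x_3 = (4 - (-3)·1.143 - (-3)·-1.524) / (10) = 0.286
Iteration 2:
  x_1 = (3 - (-1)·-1.524 - (-3)·0.286) / (7) = 0.333
  x_2 = (-5 - (1)·0.333 - (3)·0.286) / (6) = -1.032
  x_3 = (4 - (-3)·0.333 - (-3)·-1.032) / (10) = 0.190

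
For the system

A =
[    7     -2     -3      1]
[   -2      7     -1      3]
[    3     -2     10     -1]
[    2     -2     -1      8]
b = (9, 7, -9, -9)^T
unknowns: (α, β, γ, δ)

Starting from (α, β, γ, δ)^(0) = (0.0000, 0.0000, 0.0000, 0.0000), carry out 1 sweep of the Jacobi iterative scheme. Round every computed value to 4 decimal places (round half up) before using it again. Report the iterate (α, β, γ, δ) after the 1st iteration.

(1.2857, 1.0000, -0.9000, -1.1250)

Iteration 1:
  α = (9 - (-2)·0.0000 - (-3)·0.0000 - (1)·0.0000) / (7) = 1.2857
  β = (7 - (-2)·0.0000 - (-1)·0.0000 - (3)·0.0000) / (7) = 1.0000
  γ = (-9 - (3)·0.0000 - (-2)·0.0000 - (-1)·0.0000) / (10) = -0.9000
  δ = (-9 - (2)·0.0000 - (-2)·0.0000 - (-1)·0.0000) / (8) = -1.1250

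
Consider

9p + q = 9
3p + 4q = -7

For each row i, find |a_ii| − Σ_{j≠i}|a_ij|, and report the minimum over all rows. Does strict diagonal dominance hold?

1

row 1: |9| − (1) = 8
row 2: |4| − (3) = 1
minimum over rows = 1 → strictly diagonally dominant (convergence guaranteed)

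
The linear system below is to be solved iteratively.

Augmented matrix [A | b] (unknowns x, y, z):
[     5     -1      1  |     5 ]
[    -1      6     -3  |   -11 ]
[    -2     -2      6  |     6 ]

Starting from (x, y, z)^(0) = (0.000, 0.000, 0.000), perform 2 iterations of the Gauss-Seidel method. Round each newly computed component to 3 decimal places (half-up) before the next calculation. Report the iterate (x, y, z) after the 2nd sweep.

Iteration 1:
  x = (5 - (-1)·0.000 - (1)·0.000) / (5) = 1.000
  y = (-11 - (-1)·1.000 - (-3)·0.000) / (6) = -1.667
  z = (6 - (-2)·1.000 - (-2)·-1.667) / (6) = 0.778
Iteration 2:
  x = (5 - (-1)·-1.667 - (1)·0.778) / (5) = 0.511
  y = (-11 - (-1)·0.511 - (-3)·0.778) / (6) = -1.359
  z = (6 - (-2)·0.511 - (-2)·-1.359) / (6) = 0.717

(0.511, -1.359, 0.717)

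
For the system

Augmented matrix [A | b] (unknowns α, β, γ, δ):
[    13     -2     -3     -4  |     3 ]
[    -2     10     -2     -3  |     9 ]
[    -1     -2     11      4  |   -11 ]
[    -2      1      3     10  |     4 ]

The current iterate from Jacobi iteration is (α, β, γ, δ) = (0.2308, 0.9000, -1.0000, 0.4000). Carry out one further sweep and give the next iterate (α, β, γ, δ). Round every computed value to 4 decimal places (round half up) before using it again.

One sweep:
  α = (3 - (-2)·0.9000 - (-3)·-1.0000 - (-4)·0.4000) / (13) = 0.2615
  β = (9 - (-2)·0.2308 - (-2)·-1.0000 - (-3)·0.4000) / (10) = 0.8662
  γ = (-11 - (-1)·0.2308 - (-2)·0.9000 - (4)·0.4000) / (11) = -0.9608
  δ = (4 - (-2)·0.2308 - (1)·0.9000 - (3)·-1.0000) / (10) = 0.6562

(0.2615, 0.8662, -0.9608, 0.6562)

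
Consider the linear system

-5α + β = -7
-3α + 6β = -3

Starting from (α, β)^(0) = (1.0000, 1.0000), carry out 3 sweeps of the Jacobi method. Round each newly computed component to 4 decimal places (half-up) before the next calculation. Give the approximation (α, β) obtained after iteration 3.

Iteration 1:
  α = (-7 - (1)·1.0000) / (-5) = 1.6000
  β = (-3 - (-3)·1.0000) / (6) = 0.0000
Iteration 2:
  α = (-7 - (1)·0.0000) / (-5) = 1.4000
  β = (-3 - (-3)·1.6000) / (6) = 0.3000
Iteration 3:
  α = (-7 - (1)·0.3000) / (-5) = 1.4600
  β = (-3 - (-3)·1.4000) / (6) = 0.2000

(1.4600, 0.2000)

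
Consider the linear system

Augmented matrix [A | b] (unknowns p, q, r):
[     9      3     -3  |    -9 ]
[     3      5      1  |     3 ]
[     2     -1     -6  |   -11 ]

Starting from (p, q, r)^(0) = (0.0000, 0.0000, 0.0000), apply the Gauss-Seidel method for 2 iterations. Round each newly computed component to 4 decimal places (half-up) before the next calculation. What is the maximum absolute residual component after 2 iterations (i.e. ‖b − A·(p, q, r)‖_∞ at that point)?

Iteration 1:
  p = (-9 - (3)·0.0000 - (-3)·0.0000) / (9) = -1.0000
  q = (3 - (3)·-1.0000 - (1)·0.0000) / (5) = 1.2000
  r = (-11 - (2)·-1.0000 - (-1)·1.2000) / (-6) = 1.3000
Iteration 2:
  p = (-9 - (3)·1.2000 - (-3)·1.3000) / (9) = -0.9667
  q = (3 - (3)·-0.9667 - (1)·1.3000) / (5) = 0.9200
  r = (-11 - (2)·-0.9667 - (-1)·0.9200) / (-6) = 1.3578
Residual b − A·x = (1.0137, -0.0577, 0.0002); ∞-norm = 1.0137

1.0137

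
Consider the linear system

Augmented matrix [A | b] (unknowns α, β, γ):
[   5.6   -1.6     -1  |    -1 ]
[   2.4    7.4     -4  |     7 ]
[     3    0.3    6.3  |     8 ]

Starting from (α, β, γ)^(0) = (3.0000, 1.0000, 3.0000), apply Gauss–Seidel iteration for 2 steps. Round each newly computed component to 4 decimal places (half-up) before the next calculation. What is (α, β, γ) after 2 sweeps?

(0.6475, 1.1962, 0.9045)

Iteration 1:
  α = (-1 - (-1.6)·1.0000 - (-1)·3.0000) / (5.6) = 0.6429
  β = (7 - (2.4)·0.6429 - (-4)·3.0000) / (7.4) = 2.3591
  γ = (8 - (3)·0.6429 - (0.3)·2.3591) / (6.3) = 0.8514
Iteration 2:
  α = (-1 - (-1.6)·2.3591 - (-1)·0.8514) / (5.6) = 0.6475
  β = (7 - (2.4)·0.6475 - (-4)·0.8514) / (7.4) = 1.1962
  γ = (8 - (3)·0.6475 - (0.3)·1.1962) / (6.3) = 0.9045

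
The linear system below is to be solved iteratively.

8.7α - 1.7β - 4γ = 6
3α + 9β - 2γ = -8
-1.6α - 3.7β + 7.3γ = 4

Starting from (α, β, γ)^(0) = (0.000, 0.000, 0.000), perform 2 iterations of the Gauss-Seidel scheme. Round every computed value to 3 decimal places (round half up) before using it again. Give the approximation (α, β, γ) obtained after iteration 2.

(0.532, -1.037, 0.139)

Iteration 1:
  α = (6 - (-1.7)·0.000 - (-4)·0.000) / (8.7) = 0.690
  β = (-8 - (3)·0.690 - (-2)·0.000) / (9) = -1.119
  γ = (4 - (-1.6)·0.690 - (-3.7)·-1.119) / (7.3) = 0.132
Iteration 2:
  α = (6 - (-1.7)·-1.119 - (-4)·0.132) / (8.7) = 0.532
  β = (-8 - (3)·0.532 - (-2)·0.132) / (9) = -1.037
  γ = (4 - (-1.6)·0.532 - (-3.7)·-1.037) / (7.3) = 0.139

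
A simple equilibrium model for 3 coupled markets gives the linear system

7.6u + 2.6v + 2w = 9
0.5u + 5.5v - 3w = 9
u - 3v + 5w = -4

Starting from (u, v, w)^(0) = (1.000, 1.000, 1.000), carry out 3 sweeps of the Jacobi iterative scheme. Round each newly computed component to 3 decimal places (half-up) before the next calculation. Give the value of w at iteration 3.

-0.095

Iteration 1:
  u = (9 - (2.6)·1.000 - (2)·1.000) / (7.6) = 0.579
  v = (9 - (0.5)·1.000 - (-3)·1.000) / (5.5) = 2.091
  w = (-4 - (1)·1.000 - (-3)·1.000) / (5) = -0.400
Iteration 2:
  u = (9 - (2.6)·2.091 - (2)·-0.400) / (7.6) = 0.574
  v = (9 - (0.5)·0.579 - (-3)·-0.400) / (5.5) = 1.366
  w = (-4 - (1)·0.579 - (-3)·2.091) / (5) = 0.339
Iteration 3:
  u = (9 - (2.6)·1.366 - (2)·0.339) / (7.6) = 0.628
  v = (9 - (0.5)·0.574 - (-3)·0.339) / (5.5) = 1.769
  w = (-4 - (1)·0.574 - (-3)·1.366) / (5) = -0.095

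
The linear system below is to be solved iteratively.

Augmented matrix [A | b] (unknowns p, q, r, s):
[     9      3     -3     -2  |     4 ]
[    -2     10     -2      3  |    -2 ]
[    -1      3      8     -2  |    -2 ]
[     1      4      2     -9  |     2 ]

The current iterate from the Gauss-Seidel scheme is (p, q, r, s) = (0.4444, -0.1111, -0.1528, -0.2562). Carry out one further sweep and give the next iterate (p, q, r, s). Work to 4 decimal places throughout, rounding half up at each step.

One sweep:
  p = (4 - (3)·-0.1111 - (-3)·-0.1528 - (-2)·-0.2562) / (9) = 0.3736
  q = (-2 - (-2)·0.3736 - (-2)·-0.1528 - (3)·-0.2562) / (10) = -0.0790
  r = (-2 - (-1)·0.3736 - (3)·-0.0790 - (-2)·-0.2562) / (8) = -0.2377
  s = (2 - (1)·0.3736 - (4)·-0.0790 - (2)·-0.2377) / (-9) = -0.2686

(0.3736, -0.0790, -0.2377, -0.2686)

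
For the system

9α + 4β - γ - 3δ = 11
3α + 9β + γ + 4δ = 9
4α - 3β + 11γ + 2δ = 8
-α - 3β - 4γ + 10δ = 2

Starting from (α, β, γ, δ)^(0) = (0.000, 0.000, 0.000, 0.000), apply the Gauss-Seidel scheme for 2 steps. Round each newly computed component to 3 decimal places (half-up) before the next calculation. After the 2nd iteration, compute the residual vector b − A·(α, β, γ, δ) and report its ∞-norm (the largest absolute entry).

Iteration 1:
  α = (11 - (4)·0.000 - (-1)·0.000 - (-3)·0.000) / (9) = 1.222
  β = (9 - (3)·1.222 - (1)·0.000 - (4)·0.000) / (9) = 0.593
  γ = (8 - (4)·1.222 - (-3)·0.593 - (2)·0.000) / (11) = 0.445
  δ = (2 - (-1)·1.222 - (-3)·0.593 - (-4)·0.445) / (10) = 0.678
Iteration 2:
  α = (11 - (4)·0.593 - (-1)·0.445 - (-3)·0.678) / (9) = 1.234
  β = (9 - (3)·1.234 - (1)·0.445 - (4)·0.678) / (9) = 0.238
  γ = (8 - (4)·1.234 - (-3)·0.238 - (2)·0.678) / (11) = 0.220
  δ = (2 - (-1)·1.234 - (-3)·0.238 - (-4)·0.220) / (10) = 0.483
Residual b − A·x = (0.611, 1.004, 0.392, -0.002); ∞-norm = 1.004

1.004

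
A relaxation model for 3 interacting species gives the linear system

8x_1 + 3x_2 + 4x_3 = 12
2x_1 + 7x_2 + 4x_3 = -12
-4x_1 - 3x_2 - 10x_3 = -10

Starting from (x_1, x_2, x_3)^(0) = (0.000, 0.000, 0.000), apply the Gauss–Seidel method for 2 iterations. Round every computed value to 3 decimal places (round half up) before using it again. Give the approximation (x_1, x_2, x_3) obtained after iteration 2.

(1.782, -2.819, 1.133)

Iteration 1:
  x_1 = (12 - (3)·0.000 - (4)·0.000) / (8) = 1.500
  x_2 = (-12 - (2)·1.500 - (4)·0.000) / (7) = -2.143
  x_3 = (-10 - (-4)·1.500 - (-3)·-2.143) / (-10) = 1.043
Iteration 2:
  x_1 = (12 - (3)·-2.143 - (4)·1.043) / (8) = 1.782
  x_2 = (-12 - (2)·1.782 - (4)·1.043) / (7) = -2.819
  x_3 = (-10 - (-4)·1.782 - (-3)·-2.819) / (-10) = 1.133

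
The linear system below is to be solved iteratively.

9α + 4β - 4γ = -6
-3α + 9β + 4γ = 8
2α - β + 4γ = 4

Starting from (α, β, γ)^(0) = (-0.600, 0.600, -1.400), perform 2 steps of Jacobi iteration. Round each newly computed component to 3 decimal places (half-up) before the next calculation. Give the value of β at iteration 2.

Iteration 1:
  α = (-6 - (4)·0.600 - (-4)·-1.400) / (9) = -1.556
  β = (8 - (-3)·-0.600 - (4)·-1.400) / (9) = 1.311
  γ = (4 - (2)·-0.600 - (-1)·0.600) / (4) = 1.450
Iteration 2:
  α = (-6 - (4)·1.311 - (-4)·1.450) / (9) = -0.605
  β = (8 - (-3)·-1.556 - (4)·1.450) / (9) = -0.274
  γ = (4 - (2)·-1.556 - (-1)·1.311) / (4) = 2.106

-0.274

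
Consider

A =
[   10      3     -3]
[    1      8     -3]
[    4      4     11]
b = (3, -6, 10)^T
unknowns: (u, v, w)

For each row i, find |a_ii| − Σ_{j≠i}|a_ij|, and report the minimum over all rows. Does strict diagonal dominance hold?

row 1: |10| − (3+3) = 4
row 2: |8| − (1+3) = 4
row 3: |11| − (4+4) = 3
minimum over rows = 3 → strictly diagonally dominant (convergence guaranteed)

3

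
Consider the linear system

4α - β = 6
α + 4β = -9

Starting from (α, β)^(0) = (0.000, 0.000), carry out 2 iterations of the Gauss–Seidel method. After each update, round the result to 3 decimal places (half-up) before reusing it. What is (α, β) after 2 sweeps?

Iteration 1:
  α = (6 - (-1)·0.000) / (4) = 1.500
  β = (-9 - (1)·1.500) / (4) = -2.625
Iteration 2:
  α = (6 - (-1)·-2.625) / (4) = 0.844
  β = (-9 - (1)·0.844) / (4) = -2.461

(0.844, -2.461)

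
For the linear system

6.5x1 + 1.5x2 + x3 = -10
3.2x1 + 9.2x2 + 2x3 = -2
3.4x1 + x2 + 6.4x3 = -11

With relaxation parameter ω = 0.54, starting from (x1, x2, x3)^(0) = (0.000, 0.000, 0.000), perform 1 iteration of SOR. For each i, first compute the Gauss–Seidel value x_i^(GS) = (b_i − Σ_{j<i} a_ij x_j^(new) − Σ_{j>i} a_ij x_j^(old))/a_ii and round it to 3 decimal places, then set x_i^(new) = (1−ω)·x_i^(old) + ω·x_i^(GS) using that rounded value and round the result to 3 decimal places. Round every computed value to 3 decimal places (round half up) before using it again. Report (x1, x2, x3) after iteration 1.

(-0.831, 0.039, -0.693)

Iteration 1:
  x1: GS value = (-10 - (1.5)·0.000 - (1)·0.000) / (6.5) = -1.538;  x1 ← (1−ω)·0.000 + ω·-1.538 = -0.831
  x2: GS value = (-2 - (3.2)·-0.831 - (2)·0.000) / (9.2) = 0.072;  x2 ← (1−ω)·0.000 + ω·0.072 = 0.039
  x3: GS value = (-11 - (3.4)·-0.831 - (1)·0.039) / (6.4) = -1.283;  x3 ← (1−ω)·0.000 + ω·-1.283 = -0.693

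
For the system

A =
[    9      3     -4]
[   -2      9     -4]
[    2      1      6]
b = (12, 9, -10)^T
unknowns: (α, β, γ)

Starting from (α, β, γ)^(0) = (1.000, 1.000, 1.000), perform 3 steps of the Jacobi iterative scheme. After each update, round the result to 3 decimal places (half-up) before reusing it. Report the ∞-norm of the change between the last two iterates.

Iteration 1:
  α = (12 - (3)·1.000 - (-4)·1.000) / (9) = 1.444
  β = (9 - (-2)·1.000 - (-4)·1.000) / (9) = 1.667
  γ = (-10 - (2)·1.000 - (1)·1.000) / (6) = -2.167
Iteration 2:
  α = (12 - (3)·1.667 - (-4)·-2.167) / (9) = -0.185
  β = (9 - (-2)·1.444 - (-4)·-2.167) / (9) = 0.358
  γ = (-10 - (2)·1.444 - (1)·1.667) / (6) = -2.426
Iteration 3:
  α = (12 - (3)·0.358 - (-4)·-2.426) / (9) = 0.136
  β = (9 - (-2)·-0.185 - (-4)·-2.426) / (9) = -0.119
  γ = (-10 - (2)·-0.185 - (1)·0.358) / (6) = -1.665
Change: (0.321, -0.477, 0.761) → max |·| = 0.761

0.761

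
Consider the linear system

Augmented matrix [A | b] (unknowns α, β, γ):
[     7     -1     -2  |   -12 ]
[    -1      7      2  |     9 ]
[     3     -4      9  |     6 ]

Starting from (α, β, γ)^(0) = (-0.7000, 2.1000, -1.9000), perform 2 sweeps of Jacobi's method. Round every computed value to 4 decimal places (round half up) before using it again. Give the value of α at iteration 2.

Iteration 1:
  α = (-12 - (-1)·2.1000 - (-2)·-1.9000) / (7) = -1.9571
  β = (9 - (-1)·-0.7000 - (2)·-1.9000) / (7) = 1.7286
  γ = (6 - (3)·-0.7000 - (-4)·2.1000) / (9) = 1.8333
Iteration 2:
  α = (-12 - (-1)·1.7286 - (-2)·1.8333) / (7) = -0.9435
  β = (9 - (-1)·-1.9571 - (2)·1.8333) / (7) = 0.4823
  γ = (6 - (3)·-1.9571 - (-4)·1.7286) / (9) = 2.0873

-0.9435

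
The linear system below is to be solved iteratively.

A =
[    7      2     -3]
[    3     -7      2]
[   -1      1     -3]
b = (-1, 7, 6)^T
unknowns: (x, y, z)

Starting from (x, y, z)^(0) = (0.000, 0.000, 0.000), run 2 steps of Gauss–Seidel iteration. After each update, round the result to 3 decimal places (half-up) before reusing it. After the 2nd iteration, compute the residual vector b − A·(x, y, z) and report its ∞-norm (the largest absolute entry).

1.639

Iteration 1:
  x = (-1 - (2)·0.000 - (-3)·0.000) / (7) = -0.143
  y = (7 - (3)·-0.143 - (2)·0.000) / (-7) = -1.061
  z = (6 - (-1)·-0.143 - (1)·-1.061) / (-3) = -2.306
Iteration 2:
  x = (-1 - (2)·-1.061 - (-3)·-2.306) / (7) = -0.828
  y = (7 - (3)·-0.828 - (2)·-2.306) / (-7) = -2.014
  z = (6 - (-1)·-0.828 - (1)·-2.014) / (-3) = -2.395
Residual b − A·x = (1.639, 0.176, 0.001); ∞-norm = 1.639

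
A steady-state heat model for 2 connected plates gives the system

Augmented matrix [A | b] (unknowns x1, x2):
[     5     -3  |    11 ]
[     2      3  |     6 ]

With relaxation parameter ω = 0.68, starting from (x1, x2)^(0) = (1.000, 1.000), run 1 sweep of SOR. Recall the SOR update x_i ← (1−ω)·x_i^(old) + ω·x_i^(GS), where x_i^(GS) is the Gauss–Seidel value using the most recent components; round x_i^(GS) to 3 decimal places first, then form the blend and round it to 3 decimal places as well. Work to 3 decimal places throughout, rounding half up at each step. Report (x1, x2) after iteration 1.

Iteration 1:
  x1: GS value = (11 - (-3)·1.000) / (5) = 2.800;  x1 ← (1−ω)·1.000 + ω·2.800 = 2.224
  x2: GS value = (6 - (2)·2.224) / (3) = 0.517;  x2 ← (1−ω)·1.000 + ω·0.517 = 0.672

(2.224, 0.672)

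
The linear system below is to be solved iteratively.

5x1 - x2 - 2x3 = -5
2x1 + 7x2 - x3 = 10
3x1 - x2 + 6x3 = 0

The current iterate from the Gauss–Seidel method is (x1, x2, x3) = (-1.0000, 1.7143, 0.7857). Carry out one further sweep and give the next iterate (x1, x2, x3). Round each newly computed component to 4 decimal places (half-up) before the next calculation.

One sweep:
  x1 = (-5 - (-1)·1.7143 - (-2)·0.7857) / (5) = -0.3429
  x2 = (10 - (2)·-0.3429 - (-1)·0.7857) / (7) = 1.6388
  x3 = (0 - (3)·-0.3429 - (-1)·1.6388) / (6) = 0.4446

(-0.3429, 1.6388, 0.4446)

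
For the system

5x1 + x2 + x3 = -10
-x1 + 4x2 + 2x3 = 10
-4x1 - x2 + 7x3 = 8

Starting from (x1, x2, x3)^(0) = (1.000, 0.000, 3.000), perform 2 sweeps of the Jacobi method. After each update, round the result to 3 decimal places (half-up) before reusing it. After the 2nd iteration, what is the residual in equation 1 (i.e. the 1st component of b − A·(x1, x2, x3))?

2.136

Iteration 1:
  x1 = (-10 - (1)·0.000 - (1)·3.000) / (5) = -2.600
  x2 = (10 - (-1)·1.000 - (2)·3.000) / (4) = 1.250
  x3 = (8 - (-4)·1.000 - (-1)·0.000) / (7) = 1.714
Iteration 2:
  x1 = (-10 - (1)·1.250 - (1)·1.714) / (5) = -2.593
  x2 = (10 - (-1)·-2.600 - (2)·1.714) / (4) = 0.993
  x3 = (8 - (-4)·-2.600 - (-1)·1.250) / (7) = -0.164
Residual b − A·x = (2.136, 3.763, -0.231)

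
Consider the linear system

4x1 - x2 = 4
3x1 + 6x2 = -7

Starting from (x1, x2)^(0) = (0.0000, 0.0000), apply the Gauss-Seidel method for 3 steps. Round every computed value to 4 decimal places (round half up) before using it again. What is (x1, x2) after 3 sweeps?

Iteration 1:
  x1 = (4 - (-1)·0.0000) / (4) = 1.0000
  x2 = (-7 - (3)·1.0000) / (6) = -1.6667
Iteration 2:
  x1 = (4 - (-1)·-1.6667) / (4) = 0.5833
  x2 = (-7 - (3)·0.5833) / (6) = -1.4583
Iteration 3:
  x1 = (4 - (-1)·-1.4583) / (4) = 0.6354
  x2 = (-7 - (3)·0.6354) / (6) = -1.4844

(0.6354, -1.4844)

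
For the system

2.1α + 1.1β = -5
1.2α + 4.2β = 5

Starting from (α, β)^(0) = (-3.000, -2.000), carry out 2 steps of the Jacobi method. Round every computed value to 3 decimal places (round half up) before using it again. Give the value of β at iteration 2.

Iteration 1:
  α = (-5 - (1.1)·-2.000) / (2.1) = -1.333
  β = (5 - (1.2)·-3.000) / (4.2) = 2.048
Iteration 2:
  α = (-5 - (1.1)·2.048) / (2.1) = -3.454
  β = (5 - (1.2)·-1.333) / (4.2) = 1.571

1.571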